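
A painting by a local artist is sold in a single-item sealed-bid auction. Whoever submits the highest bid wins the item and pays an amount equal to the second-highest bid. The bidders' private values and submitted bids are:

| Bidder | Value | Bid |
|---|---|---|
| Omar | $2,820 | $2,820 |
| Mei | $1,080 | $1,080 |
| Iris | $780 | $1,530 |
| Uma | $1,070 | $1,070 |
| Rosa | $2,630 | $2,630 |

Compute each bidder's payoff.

Ranking the bids: Omar $2,820; Rosa $2,630; Iris $1,530; Mei $1,080; Uma $1,070.
Omar has the top bid and wins; the price is the second-highest bid, $2,630.
Omar's payoff = $2,820 − $2,630 = $190. All other bidders lose, so their payoff is 0.

Omar $190, Mei $0, Iris $0, Uma $0, Rosa $0.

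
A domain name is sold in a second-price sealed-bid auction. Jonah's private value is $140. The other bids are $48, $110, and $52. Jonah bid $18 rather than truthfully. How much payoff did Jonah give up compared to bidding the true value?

Payoff forgone: $30.

The highest competing bid is $110.
Bidding truthfully at $140: Jonah has the top bid, wins, and pays the second-highest bid $110. Payoff = $140 − $110 = $30.
Bidding $18: the top bid is $110 (a rival), so Jonah loses. Payoff = $0.
Regret = truthful payoff − actual payoff = $30 − $0 = $30.
Deviating from a truthful bid can only lose payoff in a second-price auction — never gain.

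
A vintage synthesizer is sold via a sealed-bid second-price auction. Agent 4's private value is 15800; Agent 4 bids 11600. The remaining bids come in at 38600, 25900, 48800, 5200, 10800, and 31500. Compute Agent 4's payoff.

Payoff = 0.

Highest competing bid: 48800.
Agent 4's bid 11600 is not the highest, so Agent 4 loses, pays nothing, and earns zero payoff.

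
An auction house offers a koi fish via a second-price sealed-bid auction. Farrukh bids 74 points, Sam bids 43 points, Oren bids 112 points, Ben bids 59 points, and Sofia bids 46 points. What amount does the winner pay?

Bids in descending order: Oren 112 points > Farrukh 74 points > Ben 59 points > Sofia 46 points > Sam 43 points.
Oren has the highest bid, so Oren wins.
The second-highest bid is 74 points, so that is what Oren pays.

74 points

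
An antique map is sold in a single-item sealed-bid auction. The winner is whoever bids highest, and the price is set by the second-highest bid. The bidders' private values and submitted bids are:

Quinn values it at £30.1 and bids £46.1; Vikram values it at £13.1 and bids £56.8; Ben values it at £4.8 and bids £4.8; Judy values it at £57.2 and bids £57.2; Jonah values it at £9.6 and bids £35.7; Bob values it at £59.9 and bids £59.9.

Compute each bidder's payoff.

Sorted high to low: Bob £59.9; Judy £57.2; Vikram £56.8; Quinn £46.1; Jonah £35.7; Ben £4.8.
Bob has the top bid and wins; the price is the second-highest bid, £57.2.
Bob's payoff = £59.9 − £57.2 = £2.7. All other bidders lose, so their payoff is 0.

Payoffs: Quinn £0.0, Vikram £0.0, Ben £0.0, Judy £0.0, Jonah £0.0, Bob £2.7.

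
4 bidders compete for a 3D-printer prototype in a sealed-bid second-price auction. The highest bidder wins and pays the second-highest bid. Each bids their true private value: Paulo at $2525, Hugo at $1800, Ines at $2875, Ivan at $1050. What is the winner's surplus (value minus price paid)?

Ordered from highest: Ines $2875; Paulo $2525; Hugo $1800; Ivan $1050.
Ines wins with the top bid and pays the second-highest, $2525.
Surplus = $2875 − $2525 = $350.

Surplus = $350.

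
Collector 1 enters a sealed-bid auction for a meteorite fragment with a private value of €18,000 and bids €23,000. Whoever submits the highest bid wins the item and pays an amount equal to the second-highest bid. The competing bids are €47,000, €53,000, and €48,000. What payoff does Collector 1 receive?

Highest competing bid: €53,000.
Collector 1's bid €23,000 is not the highest, so Collector 1 loses, pays nothing, and earns zero payoff.

€0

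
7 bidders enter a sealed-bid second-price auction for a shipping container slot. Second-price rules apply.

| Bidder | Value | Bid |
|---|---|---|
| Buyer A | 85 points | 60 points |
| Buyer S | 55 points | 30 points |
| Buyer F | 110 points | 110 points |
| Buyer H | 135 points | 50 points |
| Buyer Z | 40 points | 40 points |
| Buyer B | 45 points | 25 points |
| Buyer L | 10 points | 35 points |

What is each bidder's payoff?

Ordered from highest: Buyer F 110 points, then Buyer A 60 points, then Buyer H 50 points, then Buyer Z 40 points, then Buyer L 35 points, then Buyer S 30 points, then Buyer B 25 points.
Buyer F has the top bid and wins; the price is the second-highest bid, 60 points.
Buyer F's payoff = 110 points − 60 points = 50 points. All other bidders lose, so their payoff is 0.

Buyer A 0 points, Buyer S 0 points, Buyer F 50 points, Buyer H 0 points, Buyer Z 0 points, Buyer B 0 points, Buyer L 0 points.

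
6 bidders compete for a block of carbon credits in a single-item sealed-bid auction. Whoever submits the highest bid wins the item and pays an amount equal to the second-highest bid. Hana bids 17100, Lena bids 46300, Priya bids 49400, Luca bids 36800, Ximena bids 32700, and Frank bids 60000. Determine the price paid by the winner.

The winner pays 49400.

Ranking the bids: Frank 60000 > Priya 49400 > Lena 46300 > Luca 36800 > Ximena 32700 > Hana 17100.
Frank has the highest bid, so Frank wins.
The second-highest bid is 49400, so that is what Frank pays.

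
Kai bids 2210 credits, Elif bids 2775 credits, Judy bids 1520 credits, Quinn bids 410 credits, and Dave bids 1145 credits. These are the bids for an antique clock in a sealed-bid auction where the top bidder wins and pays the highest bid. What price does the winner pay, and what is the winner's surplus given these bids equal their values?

Sorted high to low: Elif 2775 credits, then Kai 2210 credits, then Judy 1520 credits, then Dave 1145 credits, then Quinn 410 credits.
Elif is the highest bidder, so Elif wins.
Under the first-price rule, the price is the highest bid: 2775 credits.
Surplus = 2775 credits − 2775 credits = 0 credits.

Price 2775 credits; surplus 0 credits.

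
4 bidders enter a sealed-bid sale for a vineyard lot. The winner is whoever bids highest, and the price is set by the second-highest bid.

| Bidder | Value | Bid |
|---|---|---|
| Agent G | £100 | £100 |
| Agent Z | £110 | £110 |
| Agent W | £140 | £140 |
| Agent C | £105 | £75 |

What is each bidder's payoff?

Payoffs: Agent G £0, Agent Z £0, Agent W £30, Agent C £0.

Sorted high to low: Agent W £140; Agent Z £110; Agent G £100; Agent C £75.
Agent W has the top bid and wins; the price is the second-highest bid, £110.
Agent W's payoff = £140 − £110 = £30. All other bidders lose, so their payoff is 0.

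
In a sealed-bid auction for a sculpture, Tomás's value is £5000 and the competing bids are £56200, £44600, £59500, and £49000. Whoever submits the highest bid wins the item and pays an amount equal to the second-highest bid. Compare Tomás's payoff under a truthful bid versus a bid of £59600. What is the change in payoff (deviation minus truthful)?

-£54500

The highest competing bid is £59500.
Bidding truthfully at £5000: the top bid is £59500 (a rival), so Tomás loses. Payoff = £0.
Bidding £59600: Tomás has the top bid, wins, and pays the second-highest bid £59500. Payoff = £5000 − £59500 = -£54500.
Change = -£54500 − £0 = -£54500.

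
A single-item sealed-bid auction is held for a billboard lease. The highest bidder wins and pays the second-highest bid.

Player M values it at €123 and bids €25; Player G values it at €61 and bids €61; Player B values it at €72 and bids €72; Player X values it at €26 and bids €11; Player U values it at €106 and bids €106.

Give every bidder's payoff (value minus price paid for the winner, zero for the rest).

Payoffs: Player M €0, Player G €0, Player B €0, Player X €0, Player U €34.

Ranking the bids: Player U €106 > Player B €72 > Player G €61 > Player M €25 > Player X €11.
Player U has the top bid and wins; the price is the second-highest bid, €72.
Player U's payoff = €106 − €72 = €34. All other bidders lose, so their payoff is 0.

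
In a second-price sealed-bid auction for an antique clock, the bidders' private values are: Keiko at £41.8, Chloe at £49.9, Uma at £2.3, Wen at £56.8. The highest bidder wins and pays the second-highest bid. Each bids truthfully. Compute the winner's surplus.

Surplus = £6.9.

Bids in descending order: Wen £56.8 > Chloe £49.9 > Keiko £41.8 > Uma £2.3.
Wen wins with the top bid and pays the second-highest, £49.9.
Surplus = £56.8 − £49.9 = £6.9.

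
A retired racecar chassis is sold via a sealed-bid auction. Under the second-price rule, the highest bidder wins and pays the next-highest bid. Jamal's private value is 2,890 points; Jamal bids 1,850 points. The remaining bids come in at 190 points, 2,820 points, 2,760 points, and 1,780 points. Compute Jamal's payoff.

Highest competing bid: 2,820 points.
Jamal's bid 1,850 points is not the highest, so Jamal loses, pays nothing, and earns zero payoff.

Jamal's payoff: 0 points.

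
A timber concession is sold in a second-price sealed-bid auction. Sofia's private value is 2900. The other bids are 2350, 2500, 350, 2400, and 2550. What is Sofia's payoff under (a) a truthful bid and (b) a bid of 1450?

The highest competing bid is 2550.
Bidding truthfully at 2900: Sofia has the top bid, wins, and pays the second-highest bid 2550. Payoff = 2900 − 2550 = 350.
Bidding 1450: the top bid is 2550 (a rival), so Sofia loses. Payoff = 0.

Truthful: 350; alternative: 0.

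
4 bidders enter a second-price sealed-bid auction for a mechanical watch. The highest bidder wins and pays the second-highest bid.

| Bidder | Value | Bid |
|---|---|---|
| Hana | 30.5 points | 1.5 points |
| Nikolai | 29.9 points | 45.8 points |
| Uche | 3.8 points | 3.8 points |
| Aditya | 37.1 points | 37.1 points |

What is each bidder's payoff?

Ordered from highest: Nikolai 45.8 points > Aditya 37.1 points > Uche 3.8 points > Hana 1.5 points.
Nikolai has the top bid and wins; the price is the second-highest bid, 37.1 points.
Nikolai's payoff = 29.9 points − 37.1 points = -7.2 points. All other bidders lose, so their payoff is 0.

Payoffs: Hana 0.0 points, Nikolai -7.2 points, Uche 0.0 points, Aditya 0.0 points.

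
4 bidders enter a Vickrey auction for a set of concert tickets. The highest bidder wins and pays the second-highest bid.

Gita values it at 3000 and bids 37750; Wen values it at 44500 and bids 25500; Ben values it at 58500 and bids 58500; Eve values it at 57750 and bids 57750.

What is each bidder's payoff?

Sorted high to low: Ben 58500, then Eve 57750, then Gita 37750, then Wen 25500.
Ben has the top bid and wins; the price is the second-highest bid, 57750.
Ben's payoff = 58500 − 57750 = 750. All other bidders lose, so their payoff is 0.

Gita 0, Wen 0, Ben 750, Eve 0.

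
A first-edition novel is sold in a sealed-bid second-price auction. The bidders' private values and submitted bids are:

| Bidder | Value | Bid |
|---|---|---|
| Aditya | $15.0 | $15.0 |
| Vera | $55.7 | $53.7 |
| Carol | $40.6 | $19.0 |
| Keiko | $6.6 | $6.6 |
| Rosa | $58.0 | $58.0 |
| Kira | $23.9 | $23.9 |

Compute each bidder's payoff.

Sorted high to low: Rosa $58.0 > Vera $53.7 > Kira $23.9 > Carol $19.0 > Aditya $15.0 > Keiko $6.6.
Rosa has the top bid and wins; the price is the second-highest bid, $53.7.
Rosa's payoff = $58.0 − $53.7 = $4.3. All other bidders lose, so their payoff is 0.

Aditya $0.0, Vera $0.0, Carol $0.0, Keiko $0.0, Rosa $4.3, Kira $0.0.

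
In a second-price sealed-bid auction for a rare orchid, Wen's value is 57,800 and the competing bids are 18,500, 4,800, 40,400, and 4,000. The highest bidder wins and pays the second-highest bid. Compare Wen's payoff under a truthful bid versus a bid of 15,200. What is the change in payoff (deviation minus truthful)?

The highest competing bid is 40,400.
Bidding truthfully at 57,800: Wen has the top bid, wins, and pays the second-highest bid 40,400. Payoff = 57,800 − 40,400 = 17,400.
Bidding 15,200: the top bid is 40,400 (a rival), so Wen loses. Payoff = 0.
Change = 0 − 17,400 = -17,400.
Deviating from a truthful bid can only lose payoff in a second-price auction — never gain.

Payoff change: -17,400.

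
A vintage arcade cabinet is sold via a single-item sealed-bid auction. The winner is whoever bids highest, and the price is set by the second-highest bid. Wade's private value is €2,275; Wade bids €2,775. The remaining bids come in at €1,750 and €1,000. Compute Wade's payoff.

Highest competing bid: €1,750.
Wade's bid €2,775 is the highest overall, so Wade wins and pays the second-highest bid, €1,750.
Payoff = value − price = €2,275 − €1,750 = €525.

Payoff = €525.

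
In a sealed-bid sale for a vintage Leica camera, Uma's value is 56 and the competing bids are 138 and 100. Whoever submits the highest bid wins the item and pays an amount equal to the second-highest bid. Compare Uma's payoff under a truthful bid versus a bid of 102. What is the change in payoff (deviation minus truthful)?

Change in payoff: 0.

The highest competing bid is 138.
Bidding truthfully at 56: the top bid is 138 (a rival), so Uma loses. Payoff = 0.
Bidding 102: the top bid is 138 (a rival), so Uma loses. Payoff = 0.
Change = 0 − 0 = 0.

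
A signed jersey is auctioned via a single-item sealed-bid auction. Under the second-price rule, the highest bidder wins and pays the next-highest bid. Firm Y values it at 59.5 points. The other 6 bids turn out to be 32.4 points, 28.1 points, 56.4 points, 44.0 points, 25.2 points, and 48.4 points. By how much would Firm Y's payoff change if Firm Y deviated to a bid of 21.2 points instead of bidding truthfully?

The highest competing bid is 56.4 points.
Bidding truthfully at 59.5 points: Firm Y has the top bid, wins, and pays the second-highest bid 56.4 points. Payoff = 59.5 points − 56.4 points = 3.1 points.
Bidding 21.2 points: the top bid is 56.4 points (a rival), so Firm Y loses. Payoff = 0.0 points.
Change = 0.0 points − 3.1 points = -3.1 points.

Change in payoff: -3.1 points.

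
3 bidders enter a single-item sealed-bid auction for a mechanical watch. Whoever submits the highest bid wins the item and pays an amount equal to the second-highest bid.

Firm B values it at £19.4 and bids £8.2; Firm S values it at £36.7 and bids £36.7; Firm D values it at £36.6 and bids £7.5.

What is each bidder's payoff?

Ordered from highest: Firm S £36.7; Firm B £8.2; Firm D £7.5.
Firm S has the top bid and wins; the price is the second-highest bid, £8.2.
Firm S's payoff = £36.7 − £8.2 = £28.5. All other bidders lose, so their payoff is 0.

Firm B £0.0, Firm S £28.5, Firm D £0.0.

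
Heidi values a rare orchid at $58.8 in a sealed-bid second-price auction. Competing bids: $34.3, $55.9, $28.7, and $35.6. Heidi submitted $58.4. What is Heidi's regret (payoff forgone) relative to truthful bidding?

The highest competing bid is $55.9.
Bidding truthfully at $58.8: Heidi has the top bid, wins, and pays the second-highest bid $55.9. Payoff = $58.8 − $55.9 = $2.9.
Bidding $58.4: Heidi has the top bid, wins, and pays the second-highest bid $55.9. Payoff = $58.8 − $55.9 = $2.9.
Regret = truthful payoff − actual payoff = $2.9 − $2.9 = $0.0.

$0.0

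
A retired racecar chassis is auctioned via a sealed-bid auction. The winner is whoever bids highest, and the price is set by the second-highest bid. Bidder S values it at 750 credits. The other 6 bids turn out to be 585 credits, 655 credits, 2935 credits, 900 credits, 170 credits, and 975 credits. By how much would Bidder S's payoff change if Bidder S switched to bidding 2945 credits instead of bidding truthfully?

The highest competing bid is 2935 credits.
Bidding truthfully at 750 credits: the top bid is 2935 credits (a rival), so Bidder S loses. Payoff = 0 credits.
Bidding 2945 credits: Bidder S has the top bid, wins, and pays the second-highest bid 2935 credits. Payoff = 750 credits − 2935 credits = -2185 credits.
Change = -2185 credits − 0 credits = -2185 credits.
This is the dominant-strategy logic: truthful bidding weakly beats any alternative.

Payoff change: -2185 credits.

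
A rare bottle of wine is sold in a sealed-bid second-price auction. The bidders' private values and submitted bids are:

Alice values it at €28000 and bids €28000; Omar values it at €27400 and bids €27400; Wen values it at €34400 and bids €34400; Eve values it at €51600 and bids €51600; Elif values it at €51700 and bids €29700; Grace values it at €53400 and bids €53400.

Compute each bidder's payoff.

Payoffs: Alice €0, Omar €0, Wen €0, Eve €0, Elif €0, Grace €1800.

Ordered from highest: Grace €53400, then Eve €51600, then Wen €34400, then Elif €29700, then Alice €28000, then Omar €27400.
Grace has the top bid and wins; the price is the second-highest bid, €51600.
Grace's payoff = €53400 − €51600 = €1800. All other bidders lose, so their payoff is 0.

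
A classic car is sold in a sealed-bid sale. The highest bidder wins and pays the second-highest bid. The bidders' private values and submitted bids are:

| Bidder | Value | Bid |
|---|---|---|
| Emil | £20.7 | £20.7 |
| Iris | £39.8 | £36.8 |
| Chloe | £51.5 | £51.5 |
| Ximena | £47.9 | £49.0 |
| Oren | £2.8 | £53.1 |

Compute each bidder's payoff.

Payoffs: Emil £0.0, Iris £0.0, Chloe £0.0, Ximena £0.0, Oren -£48.7.

Ordered from highest: Oren £53.1 > Chloe £51.5 > Ximena £49.0 > Iris £36.8 > Emil £20.7.
Oren has the top bid and wins; the price is the second-highest bid, £51.5.
Oren's payoff = £2.8 − £51.5 = -£48.7. All other bidders lose, so their payoff is 0.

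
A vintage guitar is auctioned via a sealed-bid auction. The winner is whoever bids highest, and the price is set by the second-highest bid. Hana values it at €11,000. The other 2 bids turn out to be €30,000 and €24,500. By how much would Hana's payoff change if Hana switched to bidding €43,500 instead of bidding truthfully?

Payoff change: -€19,000.

The highest competing bid is €30,000.
Bidding truthfully at €11,000: the top bid is €30,000 (a rival), so Hana loses. Payoff = €0.
Bidding €43,500: Hana has the top bid, wins, and pays the second-highest bid €30,000. Payoff = €11,000 − €30,000 = -€19,000.
Change = -€19,000 − €0 = -€19,000.
This is the dominant-strategy logic: truthful bidding weakly beats any alternative.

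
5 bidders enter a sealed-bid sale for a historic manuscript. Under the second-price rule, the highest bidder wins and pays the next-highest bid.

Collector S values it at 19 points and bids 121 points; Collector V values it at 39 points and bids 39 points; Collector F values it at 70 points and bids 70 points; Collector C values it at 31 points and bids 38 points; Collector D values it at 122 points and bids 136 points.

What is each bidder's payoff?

Sorted high to low: Collector D 136 points; Collector S 121 points; Collector F 70 points; Collector V 39 points; Collector C 38 points.
Collector D has the top bid and wins; the price is the second-highest bid, 121 points.
Collector D's payoff = 122 points − 121 points = 1 points. All other bidders lose, so their payoff is 0.

Payoffs: Collector S 0 points, Collector V 0 points, Collector F 0 points, Collector C 0 points, Collector D 1 points.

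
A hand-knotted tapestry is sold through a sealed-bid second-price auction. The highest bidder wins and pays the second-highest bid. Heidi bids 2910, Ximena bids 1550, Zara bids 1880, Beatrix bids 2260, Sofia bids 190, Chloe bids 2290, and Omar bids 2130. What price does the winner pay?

Bids in descending order: Heidi 2910, then Chloe 2290, then Beatrix 2260, then Omar 2130, then Zara 1880, then Ximena 1550, then Sofia 190.
Heidi has the highest bid, so Heidi wins.
The second-highest bid is 2290, so that is what Heidi pays.

2290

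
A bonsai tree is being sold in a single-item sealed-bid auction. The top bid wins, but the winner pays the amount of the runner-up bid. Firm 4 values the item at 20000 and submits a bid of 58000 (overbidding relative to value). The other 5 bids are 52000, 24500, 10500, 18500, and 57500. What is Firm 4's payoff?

Highest competing bid: 57500.
Firm 4's bid 58000 is the highest overall, so Firm 4 wins and pays the second-highest bid, 57500.
Payoff = value − price = 20000 − 57500 = -37500.

-37500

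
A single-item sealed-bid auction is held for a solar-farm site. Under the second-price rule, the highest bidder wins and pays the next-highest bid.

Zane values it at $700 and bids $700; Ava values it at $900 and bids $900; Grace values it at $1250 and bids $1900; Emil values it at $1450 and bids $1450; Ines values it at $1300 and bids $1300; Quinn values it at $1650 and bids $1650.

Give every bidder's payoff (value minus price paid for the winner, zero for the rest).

Ranking the bids: Grace $1900; Quinn $1650; Emil $1450; Ines $1300; Ava $900; Zane $700.
Grace has the top bid and wins; the price is the second-highest bid, $1650.
Grace's payoff = $1250 − $1650 = -$400. All other bidders lose, so their payoff is 0.

Zane $0, Ava $0, Grace -$400, Emil $0, Ines $0, Quinn $0.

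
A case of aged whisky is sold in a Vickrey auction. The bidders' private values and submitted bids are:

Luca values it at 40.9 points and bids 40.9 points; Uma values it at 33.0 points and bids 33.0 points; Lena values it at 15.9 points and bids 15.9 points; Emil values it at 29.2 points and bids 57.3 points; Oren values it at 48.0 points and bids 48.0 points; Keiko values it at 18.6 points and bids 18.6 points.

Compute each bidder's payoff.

Bids in descending order: Emil 57.3 points; Oren 48.0 points; Luca 40.9 points; Uma 33.0 points; Keiko 18.6 points; Lena 15.9 points.
Emil has the top bid and wins; the price is the second-highest bid, 48.0 points.
Emil's payoff = 29.2 points − 48.0 points = -18.8 points. All other bidders lose, so their payoff is 0.

Payoffs: Luca 0.0 points, Uma 0.0 points, Lena 0.0 points, Emil -18.8 points, Oren 0.0 points, Keiko 0.0 points.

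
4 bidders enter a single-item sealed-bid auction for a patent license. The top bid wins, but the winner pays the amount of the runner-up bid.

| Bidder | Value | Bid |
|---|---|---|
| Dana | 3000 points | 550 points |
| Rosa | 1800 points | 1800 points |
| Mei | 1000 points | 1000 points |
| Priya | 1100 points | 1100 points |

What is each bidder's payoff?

Bids in descending order: Rosa 1800 points > Priya 1100 points > Mei 1000 points > Dana 550 points.
Rosa has the top bid and wins; the price is the second-highest bid, 1100 points.
Rosa's payoff = 1800 points − 1100 points = 700 points. All other bidders lose, so their payoff is 0.

Payoffs: Dana 0 points, Rosa 700 points, Mei 0 points, Priya 0 points.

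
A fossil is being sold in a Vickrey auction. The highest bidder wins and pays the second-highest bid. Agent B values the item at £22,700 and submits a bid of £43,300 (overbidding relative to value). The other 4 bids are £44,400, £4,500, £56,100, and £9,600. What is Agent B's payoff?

Agent B's payoff: £0.

Highest competing bid: £56,100.
Agent B's bid £43,300 is not the highest, so Agent B loses, pays nothing, and earns zero payoff.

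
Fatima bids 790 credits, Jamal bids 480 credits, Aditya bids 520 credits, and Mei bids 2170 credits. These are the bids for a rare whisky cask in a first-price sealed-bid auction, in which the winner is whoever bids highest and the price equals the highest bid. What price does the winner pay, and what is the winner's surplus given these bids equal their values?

Ordered from highest: Mei 2170 credits > Fatima 790 credits > Aditya 520 credits > Jamal 480 credits.
Mei is the highest bidder, so Mei wins.
Under the first-price rule, the price is the highest bid: 2170 credits.
Surplus = 2170 credits − 2170 credits = 0 credits.

Price 2170 credits; surplus 0 credits.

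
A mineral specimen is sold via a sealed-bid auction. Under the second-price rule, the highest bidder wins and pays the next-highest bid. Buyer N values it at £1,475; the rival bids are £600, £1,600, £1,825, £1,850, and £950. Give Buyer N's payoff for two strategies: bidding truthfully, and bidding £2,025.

(a) £0  (b) -£375

The highest competing bid is £1,850.
Bidding truthfully at £1,475: the top bid is £1,850 (a rival), so Buyer N loses. Payoff = £0.
Bidding £2,025: Buyer N has the top bid, wins, and pays the second-highest bid £1,850. Payoff = £1,475 − £1,850 = -£375.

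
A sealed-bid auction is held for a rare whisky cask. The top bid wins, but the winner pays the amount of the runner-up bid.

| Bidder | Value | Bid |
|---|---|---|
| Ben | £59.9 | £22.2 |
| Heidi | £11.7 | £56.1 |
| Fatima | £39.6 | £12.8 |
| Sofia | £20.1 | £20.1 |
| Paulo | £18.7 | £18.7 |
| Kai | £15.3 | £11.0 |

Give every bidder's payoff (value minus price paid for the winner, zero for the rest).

Payoffs: Ben £0.0, Heidi -£10.5, Fatima £0.0, Sofia £0.0, Paulo £0.0, Kai £0.0.

Ranking the bids: Heidi £56.1 > Ben £22.2 > Sofia £20.1 > Paulo £18.7 > Fatima £12.8 > Kai £11.0.
Heidi has the top bid and wins; the price is the second-highest bid, £22.2.
Heidi's payoff = £11.7 − £22.2 = -£10.5. All other bidders lose, so their payoff is 0.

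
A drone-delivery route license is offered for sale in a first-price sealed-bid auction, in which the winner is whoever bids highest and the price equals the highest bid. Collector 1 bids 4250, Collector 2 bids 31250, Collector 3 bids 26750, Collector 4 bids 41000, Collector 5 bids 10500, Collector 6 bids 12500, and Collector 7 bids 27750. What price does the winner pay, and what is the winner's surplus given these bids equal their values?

Price 41000; surplus 0.

Ordered from highest: Collector 4 41000; Collector 2 31250; Collector 7 27750; Collector 3 26750; Collector 6 12500; Collector 5 10500; Collector 1 4250.
Collector 4 is the highest bidder, so Collector 4 wins.
Under the first-price rule, the price is the highest bid: 41000.
Surplus = 41000 − 41000 = 0.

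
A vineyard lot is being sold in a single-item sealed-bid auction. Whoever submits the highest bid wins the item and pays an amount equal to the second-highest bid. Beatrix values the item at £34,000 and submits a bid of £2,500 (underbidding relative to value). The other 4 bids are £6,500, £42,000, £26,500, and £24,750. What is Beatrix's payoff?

£0

Highest competing bid: £42,000.
Beatrix's bid £2,500 is not the highest, so Beatrix loses, pays nothing, and earns zero payoff.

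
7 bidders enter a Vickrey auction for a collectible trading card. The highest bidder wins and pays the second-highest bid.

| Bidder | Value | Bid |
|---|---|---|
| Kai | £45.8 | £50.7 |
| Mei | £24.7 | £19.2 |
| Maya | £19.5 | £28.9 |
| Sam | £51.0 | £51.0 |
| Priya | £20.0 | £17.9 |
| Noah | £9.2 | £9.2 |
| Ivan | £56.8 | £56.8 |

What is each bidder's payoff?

Payoffs: Kai £0.0, Mei £0.0, Maya £0.0, Sam £0.0, Priya £0.0, Noah £0.0, Ivan £5.8.

Ranking the bids: Ivan £56.8, then Sam £51.0, then Kai £50.7, then Maya £28.9, then Mei £19.2, then Priya £17.9, then Noah £9.2.
Ivan has the top bid and wins; the price is the second-highest bid, £51.0.
Ivan's payoff = £56.8 − £51.0 = £5.8. All other bidders lose, so their payoff is 0.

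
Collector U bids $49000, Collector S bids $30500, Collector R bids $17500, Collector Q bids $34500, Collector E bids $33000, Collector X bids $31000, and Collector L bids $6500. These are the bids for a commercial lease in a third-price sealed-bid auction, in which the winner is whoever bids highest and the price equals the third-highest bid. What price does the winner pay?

Price paid: $33000.

Bids in descending order: Collector U $49000; Collector Q $34500; Collector E $33000; Collector X $31000; Collector S $30500; Collector R $17500; Collector L $6500.
Collector U is the highest bidder, so Collector U wins.
Under the third-price rule, the price is the third-highest bid: $33000.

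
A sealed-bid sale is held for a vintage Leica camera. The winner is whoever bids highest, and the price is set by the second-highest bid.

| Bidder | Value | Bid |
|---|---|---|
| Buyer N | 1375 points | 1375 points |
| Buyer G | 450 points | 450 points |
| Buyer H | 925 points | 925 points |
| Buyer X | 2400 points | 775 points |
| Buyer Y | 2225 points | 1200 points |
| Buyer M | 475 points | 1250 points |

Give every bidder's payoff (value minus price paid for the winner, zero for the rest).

Bids in descending order: Buyer N 1375 points > Buyer M 1250 points > Buyer Y 1200 points > Buyer H 925 points > Buyer X 775 points > Buyer G 450 points.
Buyer N has the top bid and wins; the price is the second-highest bid, 1250 points.
Buyer N's payoff = 1375 points − 1250 points = 125 points. All other bidders lose, so their payoff is 0.

Payoffs: Buyer N 125 points, Buyer G 0 points, Buyer H 0 points, Buyer X 0 points, Buyer Y 0 points, Buyer M 0 points.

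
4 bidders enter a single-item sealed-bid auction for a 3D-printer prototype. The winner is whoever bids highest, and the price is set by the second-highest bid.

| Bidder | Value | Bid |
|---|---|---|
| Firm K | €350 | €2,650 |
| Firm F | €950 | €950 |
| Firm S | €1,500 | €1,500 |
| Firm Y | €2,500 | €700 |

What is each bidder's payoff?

Payoffs: Firm K -€1,150, Firm F €0, Firm S €0, Firm Y €0.

Sorted high to low: Firm K €2,650 > Firm S €1,500 > Firm F €950 > Firm Y €700.
Firm K has the top bid and wins; the price is the second-highest bid, €1,500.
Firm K's payoff = €350 − €1,500 = -€1,150. All other bidders lose, so their payoff is 0.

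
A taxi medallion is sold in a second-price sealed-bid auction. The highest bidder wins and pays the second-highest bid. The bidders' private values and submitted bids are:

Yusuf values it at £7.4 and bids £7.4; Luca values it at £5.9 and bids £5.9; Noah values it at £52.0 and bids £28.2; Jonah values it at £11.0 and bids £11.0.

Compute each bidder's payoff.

Sorted high to low: Noah £28.2; Jonah £11.0; Yusuf £7.4; Luca £5.9.
Noah has the top bid and wins; the price is the second-highest bid, £11.0.
Noah's payoff = £52.0 − £11.0 = £41.0. All other bidders lose, so their payoff is 0.

Yusuf £0.0, Luca £0.0, Noah £41.0, Jonah £0.0.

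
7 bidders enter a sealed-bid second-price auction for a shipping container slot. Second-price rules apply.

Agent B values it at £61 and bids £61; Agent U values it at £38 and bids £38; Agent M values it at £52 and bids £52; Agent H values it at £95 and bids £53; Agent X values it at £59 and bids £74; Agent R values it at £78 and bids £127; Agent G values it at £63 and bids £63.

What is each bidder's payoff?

Payoffs: Agent B £0, Agent U £0, Agent M £0, Agent H £0, Agent X £0, Agent R £4, Agent G £0.

Bids in descending order: Agent R £127; Agent X £74; Agent G £63; Agent B £61; Agent H £53; Agent M £52; Agent U £38.
Agent R has the top bid and wins; the price is the second-highest bid, £74.
Agent R's payoff = £78 − £74 = £4. All other bidders lose, so their payoff is 0.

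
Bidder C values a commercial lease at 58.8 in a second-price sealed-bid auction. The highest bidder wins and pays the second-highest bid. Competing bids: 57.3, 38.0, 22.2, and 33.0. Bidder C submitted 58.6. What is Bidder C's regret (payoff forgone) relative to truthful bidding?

Payoff forgone: 0.0.

The highest competing bid is 57.3.
Bidding truthfully at 58.8: Bidder C has the top bid, wins, and pays the second-highest bid 57.3. Payoff = 58.8 − 57.3 = 1.5.
Bidding 58.6: Bidder C has the top bid, wins, and pays the second-highest bid 57.3. Payoff = 58.8 − 57.3 = 1.5.
Regret = truthful payoff − actual payoff = 1.5 − 1.5 = 0.0.
The bid only affects whether you win, not the price — here both bids land on the same side of the top rival bid, so the deviation is payoff-neutral.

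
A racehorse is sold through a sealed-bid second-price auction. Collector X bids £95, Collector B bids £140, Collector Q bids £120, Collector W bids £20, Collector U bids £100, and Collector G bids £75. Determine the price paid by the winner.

Ranking the bids: Collector B £140 > Collector Q £120 > Collector U £100 > Collector X £95 > Collector G £75 > Collector W £20.
Collector B has the highest bid, so Collector B wins.
The second-highest bid is £120, so that is what Collector B pays.

£120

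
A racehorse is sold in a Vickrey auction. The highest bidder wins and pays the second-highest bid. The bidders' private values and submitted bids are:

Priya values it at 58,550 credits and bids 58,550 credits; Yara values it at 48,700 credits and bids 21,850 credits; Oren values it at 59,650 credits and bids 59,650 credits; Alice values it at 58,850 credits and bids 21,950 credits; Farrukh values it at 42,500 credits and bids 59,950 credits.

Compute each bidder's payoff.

Payoffs: Priya 0 credits, Yara 0 credits, Oren 0 credits, Alice 0 credits, Farrukh -17,150 credits.

Ordered from highest: Farrukh 59,950 credits > Oren 59,650 credits > Priya 58,550 credits > Alice 21,950 credits > Yara 21,850 credits.
Farrukh has the top bid and wins; the price is the second-highest bid, 59,650 credits.
Farrukh's payoff = 42,500 credits − 59,650 credits = -17,150 credits. All other bidders lose, so their payoff is 0.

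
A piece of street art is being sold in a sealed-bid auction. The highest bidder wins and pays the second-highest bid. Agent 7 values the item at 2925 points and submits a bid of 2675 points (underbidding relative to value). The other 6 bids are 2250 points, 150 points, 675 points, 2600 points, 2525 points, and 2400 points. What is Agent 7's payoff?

Highest competing bid: 2600 points.
Agent 7's bid 2675 points is the highest overall, so Agent 7 wins and pays the second-highest bid, 2600 points.
Payoff = value − price = 2925 points − 2600 points = 325 points.

325 points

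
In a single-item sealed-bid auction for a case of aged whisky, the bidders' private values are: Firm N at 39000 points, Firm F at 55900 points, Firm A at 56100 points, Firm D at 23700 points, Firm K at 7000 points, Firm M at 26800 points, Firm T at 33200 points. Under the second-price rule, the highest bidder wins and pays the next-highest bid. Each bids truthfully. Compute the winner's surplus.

200 points

Bids in descending order: Firm A 56100 points; Firm F 55900 points; Firm N 39000 points; Firm T 33200 points; Firm M 26800 points; Firm D 23700 points; Firm K 7000 points.
Firm A wins with the top bid and pays the second-highest, 55900 points.
Surplus = 56100 points − 55900 points = 200 points.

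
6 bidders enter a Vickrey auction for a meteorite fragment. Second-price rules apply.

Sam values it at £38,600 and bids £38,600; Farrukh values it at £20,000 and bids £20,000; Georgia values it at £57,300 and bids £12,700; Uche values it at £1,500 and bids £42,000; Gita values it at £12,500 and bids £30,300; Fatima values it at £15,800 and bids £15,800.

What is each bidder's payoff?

Bids in descending order: Uche £42,000, then Sam £38,600, then Gita £30,300, then Farrukh £20,000, then Fatima £15,800, then Georgia £12,700.
Uche has the top bid and wins; the price is the second-highest bid, £38,600.
Uche's payoff = £1,500 − £38,600 = -£37,100. All other bidders lose, so their payoff is 0.

Payoffs: Sam £0, Farrukh £0, Georgia £0, Uche -£37,100, Gita £0, Fatima £0.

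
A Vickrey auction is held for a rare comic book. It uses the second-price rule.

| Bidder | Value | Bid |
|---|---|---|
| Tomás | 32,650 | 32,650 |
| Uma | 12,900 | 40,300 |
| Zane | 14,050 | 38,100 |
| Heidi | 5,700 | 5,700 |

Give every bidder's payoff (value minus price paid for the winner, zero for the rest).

Bids in descending order: Uma 40,300; Zane 38,100; Tomás 32,650; Heidi 5,700.
Uma has the top bid and wins; the price is the second-highest bid, 38,100.
Uma's payoff = 12,900 − 38,100 = -25,200. All other bidders lose, so their payoff is 0.

Payoffs: Tomás 0, Uma -25,200, Zane 0, Heidi 0.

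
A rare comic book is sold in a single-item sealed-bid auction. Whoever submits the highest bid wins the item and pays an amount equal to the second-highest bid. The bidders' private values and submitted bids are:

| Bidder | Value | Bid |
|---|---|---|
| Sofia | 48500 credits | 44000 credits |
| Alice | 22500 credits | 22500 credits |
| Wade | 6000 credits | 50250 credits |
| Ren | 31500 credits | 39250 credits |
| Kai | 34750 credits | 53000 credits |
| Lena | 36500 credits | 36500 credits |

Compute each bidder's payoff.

Ordered from highest: Kai 53000 credits; Wade 50250 credits; Sofia 44000 credits; Ren 39250 credits; Lena 36500 credits; Alice 22500 credits.
Kai has the top bid and wins; the price is the second-highest bid, 50250 credits.
Kai's payoff = 34750 credits − 50250 credits = -15500 credits. All other bidders lose, so their payoff is 0.

Payoffs: Sofia 0 credits, Alice 0 credits, Wade 0 credits, Ren 0 credits, Kai -15500 credits, Lena 0 credits.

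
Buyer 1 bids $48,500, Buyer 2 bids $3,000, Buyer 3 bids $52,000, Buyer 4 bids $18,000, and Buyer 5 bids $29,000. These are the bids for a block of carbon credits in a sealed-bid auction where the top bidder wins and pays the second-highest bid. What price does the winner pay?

Ranking the bids: Buyer 3 $52,000 > Buyer 1 $48,500 > Buyer 5 $29,000 > Buyer 4 $18,000 > Buyer 2 $3,000.
Buyer 3 is the highest bidder, so Buyer 3 wins.
Under the second-price rule, the price is the second-highest bid: $48,500.

Price paid: $48,500.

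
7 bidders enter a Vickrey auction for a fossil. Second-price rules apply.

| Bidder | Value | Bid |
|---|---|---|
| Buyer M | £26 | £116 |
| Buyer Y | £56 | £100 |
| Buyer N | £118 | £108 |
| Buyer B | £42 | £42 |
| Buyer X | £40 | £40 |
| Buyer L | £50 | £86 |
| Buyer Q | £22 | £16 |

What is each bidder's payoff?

Bids in descending order: Buyer M £116; Buyer N £108; Buyer Y £100; Buyer L £86; Buyer B £42; Buyer X £40; Buyer Q £16.
Buyer M has the top bid and wins; the price is the second-highest bid, £108.
Buyer M's payoff = £26 − £108 = -£82. All other bidders lose, so their payoff is 0.

Buyer M -£82, Buyer Y £0, Buyer N £0, Buyer B £0, Buyer X £0, Buyer L £0, Buyer Q £0.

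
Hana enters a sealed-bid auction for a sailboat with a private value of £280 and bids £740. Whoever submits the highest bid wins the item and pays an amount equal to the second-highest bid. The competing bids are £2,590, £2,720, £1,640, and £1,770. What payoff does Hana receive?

Highest competing bid: £2,720.
Hana's bid £740 is not the highest, so Hana loses, pays nothing, and earns zero payoff.

Hana's payoff: £0.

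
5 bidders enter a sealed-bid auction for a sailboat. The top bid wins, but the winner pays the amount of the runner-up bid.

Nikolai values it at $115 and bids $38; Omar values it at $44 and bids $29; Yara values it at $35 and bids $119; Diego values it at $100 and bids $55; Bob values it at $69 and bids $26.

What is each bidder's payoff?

Payoffs: Nikolai $0, Omar $0, Yara -$20, Diego $0, Bob $0.

Ordered from highest: Yara $119, then Diego $55, then Nikolai $38, then Omar $29, then Bob $26.
Yara has the top bid and wins; the price is the second-highest bid, $55.
Yara's payoff = $35 − $55 = -$20. All other bidders lose, so their payoff is 0.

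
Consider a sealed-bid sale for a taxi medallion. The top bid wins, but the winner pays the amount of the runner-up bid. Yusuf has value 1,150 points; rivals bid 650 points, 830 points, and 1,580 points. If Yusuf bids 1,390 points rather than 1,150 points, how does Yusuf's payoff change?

0 points

The highest competing bid is 1,580 points.
Bidding truthfully at 1,150 points: the top bid is 1,580 points (a rival), so Yusuf loses. Payoff = 0 points.
Bidding 1,390 points: the top bid is 1,580 points (a rival), so Yusuf loses. Payoff = 0 points.
Change = 0 points − 0 points = 0 points.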